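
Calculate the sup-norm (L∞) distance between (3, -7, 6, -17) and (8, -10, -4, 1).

max(|x_i - y_i|) = max(|3 - 8|, |-7 - (-10)|, |6 - (-4)|, |-17 - 1|) = max(5, 3, 10, 18) = 18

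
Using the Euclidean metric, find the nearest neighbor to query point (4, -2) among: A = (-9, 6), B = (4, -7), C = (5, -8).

Distances: d(A) ≈ 15.2643, d(B) = 5, d(C) ≈ 6.0828. Nearest: B = (4, -7) with distance 5.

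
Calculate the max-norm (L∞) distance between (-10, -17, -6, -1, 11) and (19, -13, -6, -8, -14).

max(|x_i - y_i|) = max(|-10 - 19|, |-17 - (-13)|, |-6 - (-6)|, |-1 - (-8)|, |11 - (-14)|) = max(29, 4, 0, 7, 25) = 29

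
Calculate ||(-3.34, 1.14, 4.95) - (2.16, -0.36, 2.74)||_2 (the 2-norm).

(Σ|x_i - y_i|^2)^(1/2) = (|-3.34 - 2.16|^2 + |1.14 - (-0.36)|^2 + |4.95 - 2.74|^2)^(1/2)
= (5.5^2 + 1.5^2 + 2.21^2)^(1/2) = (30.25 + 2.25 + 4.8841)^(1/2) = (37.3841)^(1/2) ≈ 6.1143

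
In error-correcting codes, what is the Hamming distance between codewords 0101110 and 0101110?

Differing positions: none. Hamming distance = 0.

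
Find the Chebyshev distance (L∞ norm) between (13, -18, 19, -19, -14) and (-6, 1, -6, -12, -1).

max(|x_i - y_i|) = max(|13 - (-6)|, |-18 - 1|, |19 - (-6)|, |-19 - (-12)|, |-14 - (-1)|) = max(19, 19, 25, 7, 13) = 25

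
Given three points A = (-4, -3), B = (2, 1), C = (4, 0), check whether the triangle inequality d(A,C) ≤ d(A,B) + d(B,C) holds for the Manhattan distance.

d(A,B) = 6 + 4 = 10, d(B,C) = 2 + 1 = 3, d(A,C) = 8 + 3 = 11.
d(A,C) = 11 ≤ 10 + 3 = 13. Triangle inequality is satisfied.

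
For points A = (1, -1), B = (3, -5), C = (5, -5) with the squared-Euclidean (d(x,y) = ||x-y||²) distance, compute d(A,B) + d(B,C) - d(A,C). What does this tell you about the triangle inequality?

d(A,B) = 2² + 4² = 20, d(B,C) = 2² + 0² = 4, d(A,C) = 4² + 4² = 32.
d(A,B) + d(B,C) - d(A,C) = 20 + 4 - 32 = 24 - 32 = -8. This is < 0, so the triangle inequality FAILS for these points (squared-Euclidean is not a metric).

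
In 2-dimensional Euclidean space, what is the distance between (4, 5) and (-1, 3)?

√(Σ(x_i - y_i)²) = √((4 - (-1))² + (5 - 3)²)
= √(5² + 2²) = √(25 + 4) = √29 ≈ 5.3852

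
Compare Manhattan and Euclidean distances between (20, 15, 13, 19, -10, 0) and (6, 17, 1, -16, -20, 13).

L1 = |20 - 6| + |15 - 17| + |13 - 1| + |19 - (-16)| + |-10 - (-20)| + |0 - 13| = 14 + 2 + 12 + 35 + 10 + 13 = 86
L2 = √(14² + 2² + 12² + 35² + 10² + 13²) = √1838 ≈ 42.8719
L1 ≥ L2 always (equality iff movement is along one axis); L1 > L2 here.
Ratio L1/L2 = 86/√1838 ≈ 2.006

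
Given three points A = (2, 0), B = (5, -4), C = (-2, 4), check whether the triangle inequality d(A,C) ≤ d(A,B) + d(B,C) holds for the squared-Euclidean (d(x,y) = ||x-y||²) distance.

d(A,B) = 3² + 4² = 25, d(B,C) = 7² + 8² = 113, d(A,C) = 4² + 4² = 32.
d(A,C) = 32 ≤ 25 + 113 = 138. Triangle inequality is satisfied.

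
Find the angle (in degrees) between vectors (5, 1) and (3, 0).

With u = (5, 1), v = (3, 0):
u·v = 5·3 + 1·0 = 15 + 0 = 15.
|u| = √(5² + 1²) = √26, |v| = √(3² + 0²) = √9, so |u||v| = √(26·9) = √234.
cos θ = (u·v)/(|u||v|) = 15/√234 ≈ 0.980581
θ = arccos(0.980581) ≈ 11.31°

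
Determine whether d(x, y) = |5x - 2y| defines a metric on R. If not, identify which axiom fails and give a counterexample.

No. d fails symmetry: d(9, 2) = |5·9 - 2·2| = |41| = 41, but d(2, 9) = |5·2 - 2·9| = |-8| = 8. Since 41 ≠ 8, d(x,y) ≠ d(y,x) in general.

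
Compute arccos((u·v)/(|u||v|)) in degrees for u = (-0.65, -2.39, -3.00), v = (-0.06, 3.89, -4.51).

With u = (-0.65, -2.39, -3.00), v = (-0.06, 3.89, -4.51):
u·v = (-0.65)·(-0.06) + (-2.39)·3.89 + (-3)·(-4.51) = 0.039 + (-9.2971) + 13.53 = 4.2719.
|u| = √((-0.65)² + (-2.39)² + (-3)²) = √(0.4225 + 5.7121 + 9) = √15.1346, |v| = √((-0.06)² + 3.89² + (-4.51)²) = √(0.0036 + 15.1321 + 20.3401) = √35.4758.
cos θ = (u·v)/(|u||v|) = 4.2719/(√15.1346·√35.4758) ≈ 0.184361
θ = arccos(0.184361) ≈ 79.38°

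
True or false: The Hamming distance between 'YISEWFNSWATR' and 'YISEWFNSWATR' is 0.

Differing positions: none. Hamming distance = 0, so the claim is true.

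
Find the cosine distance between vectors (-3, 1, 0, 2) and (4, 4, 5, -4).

With u = (-3, 1, 0, 2), v = (4, 4, 5, -4):
u·v = (-3)·4 + 1·4 + 0·5 + 2·(-4) = (-12) + 4 + 0 + (-8) = -16.
|u| = √((-3)² + 1² + 0² + 2²) = √14, |v| = √(4² + 4² + 5² + (-4)²) = √73, so |u||v| = √(14·73) = √1022.
cos θ = (u·v)/(|u||v|) = -16/√1022 ≈ -0.5005
Cosine distance = 1 - cos θ ≈ 1 - (-0.5005) = 1.5005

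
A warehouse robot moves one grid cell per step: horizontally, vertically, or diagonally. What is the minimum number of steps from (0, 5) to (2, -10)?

max(|x_i - y_i|) = max(|0 - 2|, |5 - (-10)|) = max(2, 15) = 15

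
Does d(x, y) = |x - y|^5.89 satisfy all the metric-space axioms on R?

No. d(x,y) = |x-y|^5.89 fails the triangle inequality since p = 5.89 > 1. Counterexample: x = -1, y = 9, z = 16. d(x,z) = |-1 - 16|^5.89 = 17^5.89 ≈ 17674378.3236, but d(x,y) + d(y,z) = 10^5.89 + 7^5.89 ≈ 776247.1166 + 94978.97 = 871226.0866. Since 17674378.3236 > 871226.0866, the triangle inequality is violated.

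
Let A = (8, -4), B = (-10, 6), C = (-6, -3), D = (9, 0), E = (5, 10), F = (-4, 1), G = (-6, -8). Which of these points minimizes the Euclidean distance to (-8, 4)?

Distances: d(A) ≈ 17.8885, d(B) ≈ 2.8284, d(C) ≈ 7.2801, d(D) ≈ 17.4642, d(E) ≈ 14.3178, d(F) = 5, d(G) ≈ 12.1655. Nearest: B = (-10, 6) with distance 2.8284.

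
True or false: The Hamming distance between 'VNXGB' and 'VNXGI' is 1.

Differing positions: 5. Hamming distance = 1, so the claim is true.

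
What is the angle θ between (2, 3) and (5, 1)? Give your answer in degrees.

With u = (2, 3), v = (5, 1):
u·v = 2·5 + 3·1 = 10 + 3 = 13.
|u| = √(2² + 3²) = √13, |v| = √(5² + 1²) = √26, so |u||v| = √(13·26) = √338.
cos θ = (u·v)/(|u||v|) = 13/√338 ≈ 0.707107
θ = arccos(0.707107) ≈ 45°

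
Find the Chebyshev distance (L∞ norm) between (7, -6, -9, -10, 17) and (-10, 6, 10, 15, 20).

max(|x_i - y_i|) = max(|7 - (-10)|, |-6 - 6|, |-9 - 10|, |-10 - 15|, |17 - 20|) = max(17, 12, 19, 25, 3) = 25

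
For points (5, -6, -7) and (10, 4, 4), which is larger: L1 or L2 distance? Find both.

L1 = |5 - 10| + |-6 - 4| + |-7 - 4| = 5 + 10 + 11 = 26
L2 = √(5² + 10² + 11²) = √246 ≈ 15.6844
L1 ≥ L2 always (equality iff movement is along one axis); L1 > L2 here.
Ratio L1/L2 = 26/√246 ≈ 1.6577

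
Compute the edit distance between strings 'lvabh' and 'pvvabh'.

Let D[i][j] be the edit distance between the first i characters of 'lvabh' and the first j characters of 'pvvabh', with D[i][0] = i, D[0][j] = j, and D[i][j] = D[i-1][j-1] if the characters match, else 1 + min(D[i-1][j], D[i][j-1], D[i-1][j-1]). Filling the table (rows: prefixes of 'lvabh', columns: prefixes of 'pvvabh'):
     ε  p  v  v  a  b  h
  ε  0  1  2  3  4  5  6
  l  1  1  2  3  4  5  6
  v  2  2  1  2  3  4  5
  a  3  3  2  2  2  3  4
  b  4  4  3  3  3  2  3
  h  5  5  4  4  4  3  2
The bottom-right entry gives D[5][6] = 2, so no sequence of fewer than 2 edits works. Backtracking through the table gives one optimal edit sequence (2 edits):
  lvabh → plvabh (ins p @1)
  plvabh → pvvabh (sub l→v @2)
Edit distance = 2.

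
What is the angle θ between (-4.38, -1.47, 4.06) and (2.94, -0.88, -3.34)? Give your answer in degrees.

With u = (-4.38, -1.47, 4.06), v = (2.94, -0.88, -3.34):
u·v = (-4.38)·2.94 + (-1.47)·(-0.88) + 4.06·(-3.34) = (-12.8772) + 1.2936 + (-13.5604) = -25.144.
|u| = √((-4.38)² + (-1.47)² + 4.06²) = √(19.1844 + 2.1609 + 16.4836) = √37.8289, |v| = √(2.94² + (-0.88)² + (-3.34)²) = √(8.6436 + 0.7744 + 11.1556) = √20.5736.
cos θ = (u·v)/(|u||v|) = -25.144/(√37.8289·√20.5736) ≈ -0.901296
θ = arccos(-0.901296) ≈ 154.33°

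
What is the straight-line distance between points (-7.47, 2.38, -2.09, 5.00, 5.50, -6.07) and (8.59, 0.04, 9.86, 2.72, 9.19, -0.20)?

√(Σ(x_i - y_i)²) = √((-7.47 - 8.59)² + (2.38 - 0.04)² + (-2.09 - 9.86)² + (5 - 2.72)² + (5.5 - 9.19)² + (-6.07 - (-0.2))²)
= √((-16.06)² + 2.34² + (-11.95)² + 2.28² + (-3.69)² + (-5.87)²) = √(257.9236 + 5.4756 + 142.8025 + 5.1984 + 13.6161 + 34.4569) = √459.4731 ≈ 21.4353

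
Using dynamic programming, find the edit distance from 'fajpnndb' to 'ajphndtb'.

Let D[i][j] be the edit distance between the first i characters of 'fajpnndb' and the first j characters of 'ajphndtb', with D[i][0] = i, D[0][j] = j, and D[i][j] = D[i-1][j-1] if the characters match, else 1 + min(D[i-1][j], D[i][j-1], D[i-1][j-1]). Filling the table (rows: prefixes of 'fajpnndb', columns: prefixes of 'ajphndtb'):
     ε  a  j  p  h  n  d  t  b
  ε  0  1  2  3  4  5  6  7  8
  f  1  1  2  3  4  5  6  7  8
  a  2  1  2  3  4  5  6  7  8
  j  3  2  1  2  3  4  5  6  7
  p  4  3  2  1  2  3  4  5  6
  n  5  4  3  2  2  2  3  4  5
  n  6  5  4  3  3  2  3  4  5
  d  7  6  5  4  4  3  2  3  4
  b  8  7  6  5  5  4  3  3  3
The bottom-right entry gives D[8][8] = 3, so no sequence of fewer than 3 edits works. Backtracking through the table gives one optimal edit sequence (3 edits):
  fajpnndb → ajpnndb (del f @1)
  ajpnndb → ajphndb (sub n→h @4)
  ajphndb → ajphndtb (ins t @7)
Edit distance = 3.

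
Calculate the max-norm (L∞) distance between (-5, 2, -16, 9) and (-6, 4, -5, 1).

max(|x_i - y_i|) = max(|-5 - (-6)|, |2 - 4|, |-16 - (-5)|, |9 - 1|) = max(1, 2, 11, 8) = 11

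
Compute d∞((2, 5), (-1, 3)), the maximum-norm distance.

max(|x_i - y_i|) = max(|2 - (-1)|, |5 - 3|) = max(3, 2) = 3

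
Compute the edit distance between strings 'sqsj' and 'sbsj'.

Let D[i][j] be the edit distance between the first i characters of 'sqsj' and the first j characters of 'sbsj', with D[i][0] = i, D[0][j] = j, and D[i][j] = D[i-1][j-1] if the characters match, else 1 + min(D[i-1][j], D[i][j-1], D[i-1][j-1]). Filling the table (rows: prefixes of 'sqsj', columns: prefixes of 'sbsj'):
     ε  s  b  s  j
  ε  0  1  2  3  4
  s  1  0  1  2  3
  q  2  1  1  2  3
  s  3  2  2  1  2
  j  4  3  3  2  1
The bottom-right entry gives D[4][4] = 1, so no sequence of fewer than 1 edit works. Backtracking through the table gives one optimal edit sequence (1 edit):
  sqsj → sbsj (sub q→b @2)
Edit distance = 1.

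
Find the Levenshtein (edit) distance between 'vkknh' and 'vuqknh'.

Let D[i][j] be the edit distance between the first i characters of 'vkknh' and the first j characters of 'vuqknh', with D[i][0] = i, D[0][j] = j, and D[i][j] = D[i-1][j-1] if the characters match, else 1 + min(D[i-1][j], D[i][j-1], D[i-1][j-1]). Filling the table (rows: prefixes of 'vkknh', columns: prefixes of 'vuqknh'):
     ε  v  u  q  k  n  h
  ε  0  1  2  3  4  5  6
  v  1  0  1  2  3  4  5
  k  2  1  1  2  2  3  4
  k  3  2  2  2  2  3  4
  n  4  3  3  3  3  2  3
  h  5  4  4  4  4  3  2
The bottom-right entry gives D[5][6] = 2, so no sequence of fewer than 2 edits works. Backtracking through the table gives one optimal edit sequence (2 edits):
  vkknh → vukknh (ins u @2)
  vukknh → vuqknh (sub k→q @3)
Edit distance = 2.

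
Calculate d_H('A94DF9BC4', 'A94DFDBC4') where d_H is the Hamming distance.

Differing positions: 6. Hamming distance = 1.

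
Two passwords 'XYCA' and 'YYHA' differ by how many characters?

Differing positions: 1, 3. Hamming distance = 2.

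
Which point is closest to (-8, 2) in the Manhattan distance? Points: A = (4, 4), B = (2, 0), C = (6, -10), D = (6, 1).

Distances: d(A) = 14, d(B) = 12, d(C) = 26, d(D) = 15. Nearest: B = (2, 0) with distance 12.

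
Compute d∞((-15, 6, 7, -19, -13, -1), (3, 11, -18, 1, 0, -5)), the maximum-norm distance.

max(|x_i - y_i|) = max(|-15 - 3|, |6 - 11|, |7 - (-18)|, |-19 - 1|, |-13 - 0|, |-1 - (-5)|) = max(18, 5, 25, 20, 13, 4) = 25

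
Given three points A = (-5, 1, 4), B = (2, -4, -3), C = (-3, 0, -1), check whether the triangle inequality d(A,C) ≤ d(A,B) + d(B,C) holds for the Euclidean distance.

d(A,B) = √(7² + 5² + 7²) = √123 ≈ 11.0905, d(B,C) = √(5² + 4² + 2²) = √45 ≈ 6.7082, d(A,C) = √(2² + 1² + 5²) = √30 ≈ 5.4772.
d(A,C) ≈ 5.4772 ≤ 11.0905 + 6.7082 = 17.7987. Triangle inequality is satisfied.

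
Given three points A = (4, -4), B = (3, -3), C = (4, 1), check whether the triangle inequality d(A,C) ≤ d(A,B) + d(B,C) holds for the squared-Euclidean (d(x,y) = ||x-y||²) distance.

d(A,B) = 1² + 1² = 2, d(B,C) = 1² + 4² = 17, d(A,C) = 0² + 5² = 25.
d(A,C) = 25 > 2 + 17 = 19. Triangle inequality is VIOLATED. (Squared-Euclidean is not a metric — this is a counterexample.)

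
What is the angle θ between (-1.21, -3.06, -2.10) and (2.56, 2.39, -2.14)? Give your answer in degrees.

With u = (-1.21, -3.06, -2.10), v = (2.56, 2.39, -2.14):
u·v = (-1.21)·2.56 + (-3.06)·2.39 + (-2.1)·(-2.14) = (-3.0976) + (-7.3134) + 4.494 = -5.917.
|u| = √((-1.21)² + (-3.06)² + (-2.1)²) = √(1.4641 + 9.3636 + 4.41) = √15.2377, |v| = √(2.56² + 2.39² + (-2.14)²) = √(6.5536 + 5.7121 + 4.5796) = √16.8453.
cos θ = (u·v)/(|u||v|) = -5.917/(√15.2377·√16.8453) ≈ -0.36932
θ = arccos(-0.36932) ≈ 111.67°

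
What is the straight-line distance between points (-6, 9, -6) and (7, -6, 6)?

√(Σ(x_i - y_i)²) = √((-6 - 7)² + (9 - (-6))² + (-6 - 6)²)
= √((-13)² + 15² + (-12)²) = √(169 + 225 + 144) = √538 ≈ 23.1948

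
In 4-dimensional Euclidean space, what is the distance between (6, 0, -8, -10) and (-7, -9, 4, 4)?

√(Σ(x_i - y_i)²) = √((6 - (-7))² + (0 - (-9))² + (-8 - 4)² + (-10 - 4)²)
= √(13² + 9² + (-12)² + (-14)²) = √(169 + 81 + 144 + 196) = √590 ≈ 24.2899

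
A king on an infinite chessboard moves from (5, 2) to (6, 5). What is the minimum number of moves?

max(|x_i - y_i|) = max(|5 - 6|, |2 - 5|) = max(1, 3) = 3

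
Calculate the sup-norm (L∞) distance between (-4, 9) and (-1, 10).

max(|x_i - y_i|) = max(|-4 - (-1)|, |9 - 10|) = max(3, 1) = 3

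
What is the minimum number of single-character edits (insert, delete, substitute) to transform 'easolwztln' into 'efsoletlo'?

Let D[i][j] be the edit distance between the first i characters of 'easolwztln' and the first j characters of 'efsoletlo', with D[i][0] = i, D[0][j] = j, and D[i][j] = D[i-1][j-1] if the characters match, else 1 + min(D[i-1][j], D[i][j-1], D[i-1][j-1]). Filling the table (rows: prefixes of 'easolwztln', columns: prefixes of 'efsoletlo'):
     ε  e  f  s  o  l  e  t  l  o
  ε  0  1  2  3  4  5  6  7  8  9
  e  1  0  1  2  3  4  5  6  7  8
  a  2  1  1  2  3  4  5  6  7  8
  s  3  2  2  1  2  3  4  5  6  7
  o  4  3  3  2  1  2  3  4  5  6
  l  5  4  4  3  2  1  2  3  4  5
  w  6  5  5  4  3  2  2  3  4  5
  z  7  6  6  5  4  3  3  3  4  5
  t  8  7  7  6  5  4  4  3  4  5
  l  9  8  8  7  6  5  5  4  3  4
  n 10  9  9  8  7  6  6  5  4  4
The bottom-right entry gives D[10][9] = 4, so no sequence of fewer than 4 edits works. Backtracking through the table gives one optimal edit sequence (4 edits):
  easolwztln → efsolwztln (sub a→f @2)
  efsolwztln → efsolztln (del w @6)
  efsolztln → efsoletln (sub z→e @6)
  efsoletln → efsoletlo (sub n→o @9)
Edit distance = 4.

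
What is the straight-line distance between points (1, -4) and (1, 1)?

√(Σ(x_i - y_i)²) = √((1 - 1)² + (-4 - 1)²)
= √(0² + (-5)²) = √(0 + 25) = √25 = 5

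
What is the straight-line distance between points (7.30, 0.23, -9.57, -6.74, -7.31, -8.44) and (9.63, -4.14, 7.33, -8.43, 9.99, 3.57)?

√(Σ(x_i - y_i)²) = √((7.3 - 9.63)² + (0.23 - (-4.14))² + (-9.57 - 7.33)² + (-6.74 - (-8.43))² + (-7.31 - 9.99)² + (-8.44 - 3.57)²)
= √((-2.33)² + 4.37² + (-16.9)² + 1.69² + (-17.3)² + (-12.01)²) = √(5.4289 + 19.0969 + 285.61 + 2.8561 + 299.29 + 144.2401) = √756.522 ≈ 27.5049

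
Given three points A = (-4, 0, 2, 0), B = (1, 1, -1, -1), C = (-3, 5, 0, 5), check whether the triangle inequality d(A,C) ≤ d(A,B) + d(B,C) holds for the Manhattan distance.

d(A,B) = 5 + 1 + 3 + 1 = 10, d(B,C) = 4 + 4 + 1 + 6 = 15, d(A,C) = 1 + 5 + 2 + 5 = 13.
d(A,C) = 13 ≤ 10 + 15 = 25. Triangle inequality is satisfied.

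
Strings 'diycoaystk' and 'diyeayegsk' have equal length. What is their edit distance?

Let D[i][j] be the edit distance between the first i characters of 'diycoaystk' and the first j characters of 'diyeayegsk', with D[i][0] = i, D[0][j] = j, and D[i][j] = D[i-1][j-1] if the characters match, else 1 + min(D[i-1][j], D[i][j-1], D[i-1][j-1]). Filling the table (rows: prefixes of 'diycoaystk', columns: prefixes of 'diyeayegsk'):
     ε  d  i  y  e  a  y  e  g  s  k
  ε  0  1  2  3  4  5  6  7  8  9 10
  d  1  0  1  2  3  4  5  6  7  8  9
  i  2  1  0  1  2  3  4  5  6  7  8
  y  3  2  1  0  1  2  3  4  5  6  7
  c  4  3  2  1  1  2  3  4  5  6  7
  o  5  4  3  2  2  2  3  4  5  6  7
  a  6  5  4  3  3  2  3  4  5  6  7
  y  7  6  5  4  4  3  2  3  4  5  6
  s  8  7  6  5  5  4  3  3  4  4  5
  t  9  8  7  6  6  5  4  4  4  5  5
  k 10  9  8  7  7  6  5  5  5  5  5
The bottom-right entry gives D[10][10] = 5, so no sequence of fewer than 5 edits works. Backtracking through the table gives one optimal edit sequence (5 edits):
  diycoaystk → diyoaystk (del c @4)
  diyoaystk → diyeaystk (sub o→e @4)
  diyeaystk → diyeayestk (ins e @7)
  diyeayestk → diyeayegtk (sub s→g @8)
  diyeayegtk → diyeayegsk (sub t→s @9)
Edit distance = 5.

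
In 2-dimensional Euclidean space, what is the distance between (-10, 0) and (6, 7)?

√(Σ(x_i - y_i)²) = √((-10 - 6)² + (0 - 7)²)
= √((-16)² + (-7)²) = √(256 + 49) = √305 ≈ 17.4642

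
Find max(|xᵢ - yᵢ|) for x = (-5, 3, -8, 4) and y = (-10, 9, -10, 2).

max(|x_i - y_i|) = max(|-5 - (-10)|, |3 - 9|, |-8 - (-10)|, |4 - 2|) = max(5, 6, 2, 2) = 6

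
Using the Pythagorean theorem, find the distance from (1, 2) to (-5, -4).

√(Σ(x_i - y_i)²) = √((1 - (-5))² + (2 - (-4))²)
= √(6² + 6²) = √(36 + 36) = √72 ≈ 8.4853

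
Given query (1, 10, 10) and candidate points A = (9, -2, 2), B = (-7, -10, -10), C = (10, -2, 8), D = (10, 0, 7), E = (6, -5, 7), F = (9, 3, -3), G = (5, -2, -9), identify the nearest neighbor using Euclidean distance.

Distances: d(A) ≈ 16.4924, d(B) ≈ 29.3939, d(C) ≈ 15.1327, d(D) ≈ 13.784, d(E) ≈ 16.0935, d(F) ≈ 16.7929, d(G) ≈ 22.8254. Nearest: D = (10, 0, 7) with distance 13.784.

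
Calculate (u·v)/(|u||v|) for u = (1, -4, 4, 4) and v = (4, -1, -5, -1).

With u = (1, -4, 4, 4), v = (4, -1, -5, -1):
u·v = 1·4 + (-4)·(-1) + 4·(-5) + 4·(-1) = 4 + 4 + (-20) + (-4) = -16.
|u| = √(1² + (-4)² + 4² + 4²) = √49, |v| = √(4² + (-1)² + (-5)² + (-1)²) = √43, so |u||v| = √(49·43) = √2107.
cos θ = (u·v)/(|u||v|) = -16/√2107 ≈ -0.3486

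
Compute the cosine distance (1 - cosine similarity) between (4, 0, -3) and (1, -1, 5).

With u = (4, 0, -3), v = (1, -1, 5):
u·v = 4·1 + 0·(-1) + (-3)·5 = 4 + 0 + (-15) = -11.
|u| = √(4² + 0² + (-3)²) = √25, |v| = √(1² + (-1)² + 5²) = √27, so |u||v| = √(25·27) = √675.
cos θ = (u·v)/(|u||v|) = -11/√675 ≈ -0.4234
Cosine distance = 1 - cos θ ≈ 1 - (-0.4234) = 1.4234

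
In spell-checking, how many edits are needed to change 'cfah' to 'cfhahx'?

Let D[i][j] be the edit distance between the first i characters of 'cfah' and the first j characters of 'cfhahx', with D[i][0] = i, D[0][j] = j, and D[i][j] = D[i-1][j-1] if the characters match, else 1 + min(D[i-1][j], D[i][j-1], D[i-1][j-1]). Filling the table (rows: prefixes of 'cfah', columns: prefixes of 'cfhahx'):
     ε  c  f  h  a  h  x
  ε  0  1  2  3  4  5  6
  c  1  0  1  2  3  4  5
  f  2  1  0  1  2  3  4
  a  3  2  1  1  1  2  3
  h  4  3  2  1  2  1  2
The bottom-right entry gives D[4][6] = 2, so no sequence of fewer than 2 edits works. Backtracking through the table gives one optimal edit sequence (2 edits):
  cfah → cfhah (ins h @3)
  cfhah → cfhahx (ins x @6)
Edit distance = 2.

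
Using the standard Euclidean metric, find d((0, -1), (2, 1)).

√(Σ(x_i - y_i)²) = √((0 - 2)² + (-1 - 1)²)
= √((-2)² + (-2)²) = √(4 + 4) = √8 ≈ 2.8284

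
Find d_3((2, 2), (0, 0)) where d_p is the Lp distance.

(Σ|x_i - y_i|^3)^(1/3) = (|2 - 0|^3 + |2 - 0|^3)^(1/3)
= (2^3 + 2^3)^(1/3) = (8 + 8)^(1/3) = (16)^(1/3) ≈ 2.5198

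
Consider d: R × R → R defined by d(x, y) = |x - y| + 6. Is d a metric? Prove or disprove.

No. d fails identity of indiscernibles (specifically d(x,x) = 0): d(-5, -5) = |-5 - (-5)| + 6 = 0 + 6 = 6 ≠ 0.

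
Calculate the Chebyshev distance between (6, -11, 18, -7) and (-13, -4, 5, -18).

max(|x_i - y_i|) = max(|6 - (-13)|, |-11 - (-4)|, |18 - 5|, |-7 - (-18)|) = max(19, 7, 13, 11) = 19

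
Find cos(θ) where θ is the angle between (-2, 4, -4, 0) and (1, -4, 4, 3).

With u = (-2, 4, -4, 0), v = (1, -4, 4, 3):
u·v = (-2)·1 + 4·(-4) + (-4)·4 + 0·3 = (-2) + (-16) + (-16) + 0 = -34.
|u| = √((-2)² + 4² + (-4)² + 0²) = √36, |v| = √(1² + (-4)² + 4² + 3²) = √42, so |u||v| = √(36·42) = √1512.
cos θ = (u·v)/(|u||v|) = -34/√1512 ≈ -0.8744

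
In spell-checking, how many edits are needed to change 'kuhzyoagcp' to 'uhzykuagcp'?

Let D[i][j] be the edit distance between the first i characters of 'kuhzyoagcp' and the first j characters of 'uhzykuagcp', with D[i][0] = i, D[0][j] = j, and D[i][j] = D[i-1][j-1] if the characters match, else 1 + min(D[i-1][j], D[i][j-1], D[i-1][j-1]). Filling the table (rows: prefixes of 'kuhzyoagcp', columns: prefixes of 'uhzykuagcp'):
     ε  u  h  z  y  k  u  a  g  c  p
  ε  0  1  2  3  4  5  6  7  8  9 10
  k  1  1  2  3  4  4  5  6  7  8  9
  u  2  1  2  3  4  5  4  5  6  7  8
  h  3  2  1  2  3  4  5  5  6  7  8
  z  4  3  2  1  2  3  4  5  6  7  8
  y  5  4  3  2  1  2  3  4  5  6  7
  o  6  5  4  3  2  2  3  4  5  6  7
  a  7  6  5  4  3  3  3  3  4  5  6
  g  8  7  6  5  4  4  4  4  3  4  5
  c  9  8  7  6  5  5  5  5  4  3  4
  p 10  9  8  7  6  6  6  6  5  4  3
The bottom-right entry gives D[10][10] = 3, so no sequence of fewer than 3 edits works. Backtracking through the table gives one optimal edit sequence (3 edits):
  kuhzyoagcp → uhzyoagcp (del k @1)
  uhzyoagcp → uhzykoagcp (ins k @5)
  uhzykoagcp → uhzykuagcp (sub o→u @6)
Edit distance = 3.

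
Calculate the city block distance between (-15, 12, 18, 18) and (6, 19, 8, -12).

Σ|x_i - y_i| = |-15 - 6| + |12 - 19| + |18 - 8| + |18 - (-12)| = 21 + 7 + 10 + 30 = 68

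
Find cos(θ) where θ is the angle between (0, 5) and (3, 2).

With u = (0, 5), v = (3, 2):
u·v = 0·3 + 5·2 = 0 + 10 = 10.
|u| = √(0² + 5²) = √25, |v| = √(3² + 2²) = √13, so |u||v| = √(25·13) = √325.
cos θ = (u·v)/(|u||v|) = 10/√325 ≈ 0.5547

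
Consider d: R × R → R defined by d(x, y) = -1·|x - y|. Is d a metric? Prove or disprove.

No. With c = -1 < 0, d fails non-negativity: d(4, 12) = -1·|4 - 12| = -1·8 = -8 < 0.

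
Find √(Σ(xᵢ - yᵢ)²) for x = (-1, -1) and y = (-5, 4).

√(Σ(x_i - y_i)²) = √((-1 - (-5))² + (-1 - 4)²)
= √(4² + (-5)²) = √(16 + 25) = √41 ≈ 6.4031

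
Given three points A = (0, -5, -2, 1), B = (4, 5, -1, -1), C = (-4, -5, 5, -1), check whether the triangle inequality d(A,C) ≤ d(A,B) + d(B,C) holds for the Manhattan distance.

d(A,B) = 4 + 10 + 1 + 2 = 17, d(B,C) = 8 + 10 + 6 + 0 = 24, d(A,C) = 4 + 0 + 7 + 2 = 13.
d(A,C) = 13 ≤ 17 + 24 = 41. Triangle inequality is satisfied.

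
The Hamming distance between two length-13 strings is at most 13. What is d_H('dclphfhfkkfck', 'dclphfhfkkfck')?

Differing positions: none. Hamming distance = 0. The maximum possible Hamming distance for length-13 strings is 13, so d_H/13 = 0/13 = 0.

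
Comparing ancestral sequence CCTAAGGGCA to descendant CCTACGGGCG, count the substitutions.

Differing positions: 5, 10. Hamming distance = 2.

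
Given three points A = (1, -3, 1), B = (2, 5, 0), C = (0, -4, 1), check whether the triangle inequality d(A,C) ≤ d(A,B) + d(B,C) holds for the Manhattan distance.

d(A,B) = 1 + 8 + 1 = 10, d(B,C) = 2 + 9 + 1 = 12, d(A,C) = 1 + 1 + 0 = 2.
d(A,C) = 2 ≤ 10 + 12 = 22. Triangle inequality is satisfied.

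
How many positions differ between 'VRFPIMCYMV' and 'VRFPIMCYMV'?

Differing positions: none. Hamming distance = 0.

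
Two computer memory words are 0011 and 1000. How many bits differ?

Differing positions: 1, 3, 4. Hamming distance = 3.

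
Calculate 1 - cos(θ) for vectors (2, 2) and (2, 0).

With u = (2, 2), v = (2, 0):
u·v = 2·2 + 2·0 = 4 + 0 = 4.
|u| = √(2² + 2²) = √8, |v| = √(2² + 0²) = √4, so |u||v| = √(8·4) = √32.
cos θ = (u·v)/(|u||v|) = 4/√32 ≈ 0.7071
Cosine distance = 1 - cos θ ≈ 1 - 0.7071 = 0.2929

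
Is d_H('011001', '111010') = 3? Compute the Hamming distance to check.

Differing positions: 1, 5, 6. Hamming distance = 3, so the claim is true.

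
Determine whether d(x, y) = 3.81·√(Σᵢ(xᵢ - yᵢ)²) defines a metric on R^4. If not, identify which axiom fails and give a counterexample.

Yes. The L2 (Euclidean) norm induces a metric on R^4, and multiplying a metric by a positive constant 3.81 > 0 preserves all four axioms: non-negativity (3.81·||x-y|| ≥ 0), identity (3.81·||x-y|| = 0 ⟺ ||x-y|| = 0 ⟺ x = y), symmetry (||x-y|| = ||y-x||), and the triangle inequality (3.81·||x-z|| ≤ 3.81·||x-y|| + 3.81·||y-z||). So d is a metric.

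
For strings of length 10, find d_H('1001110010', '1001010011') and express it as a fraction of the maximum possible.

Differing positions: 5, 10. Hamming distance = 2. The maximum possible Hamming distance for length-10 strings is 10, so d_H/10 = 2/10 = 0.2.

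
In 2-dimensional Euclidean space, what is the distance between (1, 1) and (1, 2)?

√(Σ(x_i - y_i)²) = √((1 - 1)² + (1 - 2)²)
= √(0² + (-1)²) = √(0 + 1) = √1 = 1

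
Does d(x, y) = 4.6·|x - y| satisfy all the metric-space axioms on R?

Yes. Since |x - y| is a metric on R and 4.6 > 0, the positive scalar multiple 4.6·|x - y| is also a metric: scaling by a positive constant preserves non-negativity, identity (d=0 ⟺ |x-y|=0 ⟺ x=y), symmetry, and the triangle inequality.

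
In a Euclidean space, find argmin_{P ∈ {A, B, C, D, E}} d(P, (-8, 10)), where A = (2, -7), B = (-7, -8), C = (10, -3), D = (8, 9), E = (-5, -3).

Distances: d(A) ≈ 19.7231, d(B) ≈ 18.0278, d(C) ≈ 22.2036, d(D) ≈ 16.0312, d(E) ≈ 13.3417. Nearest: E = (-5, -3) with distance 13.3417.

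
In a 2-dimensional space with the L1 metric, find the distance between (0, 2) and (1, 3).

Σ|x_i - y_i| = |0 - 1| + |2 - 3| = 1 + 1 = 2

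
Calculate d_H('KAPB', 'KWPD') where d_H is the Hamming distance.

Differing positions: 2, 4. Hamming distance = 2.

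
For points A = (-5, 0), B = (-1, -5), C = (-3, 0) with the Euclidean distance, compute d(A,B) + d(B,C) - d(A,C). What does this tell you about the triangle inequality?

d(A,B) = √(4² + 5²) = √41 ≈ 6.4031, d(B,C) = √(2² + 5²) = √29 ≈ 5.3852, d(A,C) = √(2² + 0²) = √4 = 2.
d(A,B) + d(B,C) - d(A,C) = 6.4031 + 5.3852 - 2 = 11.7883 - 2 = 9.7883 (to 4 decimal places). This is ≥ 0, so the triangle inequality holds for these points.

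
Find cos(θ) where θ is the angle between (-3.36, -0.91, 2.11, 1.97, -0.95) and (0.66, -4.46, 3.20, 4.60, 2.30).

With u = (-3.36, -0.91, 2.11, 1.97, -0.95), v = (0.66, -4.46, 3.20, 4.60, 2.30):
u·v = (-3.36)·0.66 + (-0.91)·(-4.46) + 2.11·3.2 + 1.97·4.6 + (-0.95)·2.3 = (-2.2176) + 4.0586 + 6.752 + 9.062 + (-2.185) = 15.47.
|u| = √((-3.36)² + (-0.91)² + 2.11² + 1.97² + (-0.95)²) = √(11.2896 + 0.8281 + 4.4521 + 3.8809 + 0.9025) = √21.3532, |v| = √(0.66² + (-4.46)² + 3.2² + 4.6² + 2.3²) = √(0.4356 + 19.8916 + 10.24 + 21.16 + 5.29) = √57.0172.
cos θ = (u·v)/(|u||v|) = 15.47/(√21.3532·√57.0172) ≈ 0.4434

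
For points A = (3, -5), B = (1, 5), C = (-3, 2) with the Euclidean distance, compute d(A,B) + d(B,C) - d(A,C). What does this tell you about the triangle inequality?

d(A,B) = √(2² + 10²) = √104 ≈ 10.198, d(B,C) = √(4² + 3²) = √25 = 5, d(A,C) = √(6² + 7²) = √85 ≈ 9.2195.
d(A,B) + d(B,C) - d(A,C) = 10.198 + 5 - 9.2195 = 15.198 - 9.2195 = 5.9785 (to 4 decimal places). This is ≥ 0, so the triangle inequality holds for these points.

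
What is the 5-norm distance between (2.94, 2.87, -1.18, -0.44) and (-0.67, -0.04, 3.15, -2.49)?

(Σ|x_i - y_i|^5)^(1/5) = (|2.94 - (-0.67)|^5 + |2.87 - (-0.04)|^5 + |-1.18 - 3.15|^5 + |-0.44 - (-2.49)|^5)^(1/5)
= (3.61^5 + 2.91^5 + 4.33^5 + 2.05^5)^(1/5) ≈ (613.1066 + 208.6724 + 1522.087 + 36.2051)^(1/5) = (2380.0711)^(1/5) ≈ 4.735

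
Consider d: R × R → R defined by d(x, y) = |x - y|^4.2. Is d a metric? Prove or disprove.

No. d(x,y) = |x-y|^4.2 fails the triangle inequality since p = 4.2 > 1. Counterexample: x = -1, y = 2, z = 4. d(x,z) = |-1 - 4|^4.2 = 5^4.2 ≈ 862.331, but d(x,y) + d(y,z) = 3^4.2 + 2^4.2 ≈ 100.9042 + 18.3792 = 119.2834. Since 862.331 > 119.2834, the triangle inequality is violated.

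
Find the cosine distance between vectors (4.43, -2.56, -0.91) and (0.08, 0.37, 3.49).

With u = (4.43, -2.56, -0.91), v = (0.08, 0.37, 3.49):
u·v = 4.43·0.08 + (-2.56)·0.37 + (-0.91)·3.49 = 0.3544 + (-0.9472) + (-3.1759) = -3.7687.
|u| = √(4.43² + (-2.56)² + (-0.91)²) = √(19.6249 + 6.5536 + 0.8281) = √27.0066, |v| = √(0.08² + 0.37² + 3.49²) = √(0.0064 + 0.1369 + 12.1801) = √12.3234.
cos θ = (u·v)/(|u||v|) = -3.7687/(√27.0066·√12.3234) ≈ -0.2066
Cosine distance = 1 - cos θ ≈ 1 - (-0.2066) = 1.2066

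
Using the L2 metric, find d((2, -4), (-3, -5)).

√(Σ(x_i - y_i)²) = √((2 - (-3))² + (-4 - (-5))²)
= √(5² + 1²) = √(25 + 1) = √26 ≈ 5.099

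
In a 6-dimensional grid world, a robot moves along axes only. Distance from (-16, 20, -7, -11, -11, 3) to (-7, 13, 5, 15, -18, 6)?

Σ|x_i - y_i| = |-16 - (-7)| + |20 - 13| + |-7 - 5| + |-11 - 15| + |-11 - (-18)| + |3 - 6| = 9 + 7 + 12 + 26 + 7 + 3 = 64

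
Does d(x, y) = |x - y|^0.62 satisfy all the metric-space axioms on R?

Yes. With 0 < p = 0.62 ≤ 1, d(x,y) = |x-y|^0.62 is a metric on R. Non-negativity and symmetry are immediate; |x-y|^0.62 = 0 ⟺ |x-y| = 0 ⟺ x = y. For the triangle inequality, the function t ↦ t^0.62 is subadditive on [0,∞) when p ≤ 1, so |x-z|^0.62 ≤ (|x-y| + |y-z|)^0.62 ≤ |x-y|^0.62 + |y-z|^0.62.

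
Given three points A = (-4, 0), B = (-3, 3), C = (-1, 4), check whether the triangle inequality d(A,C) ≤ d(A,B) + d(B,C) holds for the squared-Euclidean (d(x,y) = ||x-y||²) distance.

d(A,B) = 1² + 3² = 10, d(B,C) = 2² + 1² = 5, d(A,C) = 3² + 4² = 25.
d(A,C) = 25 > 10 + 5 = 15. Triangle inequality is VIOLATED. (Squared-Euclidean is not a metric — this is a counterexample.)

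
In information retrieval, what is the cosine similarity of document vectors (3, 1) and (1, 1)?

With u = (3, 1), v = (1, 1):
u·v = 3·1 + 1·1 = 3 + 1 = 4.
|u| = √(3² + 1²) = √10, |v| = √(1² + 1²) = √2, so |u||v| = √(10·2) = √20.
cos θ = (u·v)/(|u||v|) = 4/√20 ≈ 0.8944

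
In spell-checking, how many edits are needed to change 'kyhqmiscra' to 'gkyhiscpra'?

Let D[i][j] be the edit distance between the first i characters of 'kyhqmiscra' and the first j characters of 'gkyhiscpra', with D[i][0] = i, D[0][j] = j, and D[i][j] = D[i-1][j-1] if the characters match, else 1 + min(D[i-1][j], D[i][j-1], D[i-1][j-1]). Filling the table (rows: prefixes of 'kyhqmiscra', columns: prefixes of 'gkyhiscpra'):
     ε  g  k  y  h  i  s  c  p  r  a
  ε  0  1  2  3  4  5  6  7  8  9 10
  k  1  1  1  2  3  4  5  6  7  8  9
  y  2  2  2  1  2  3  4  5  6  7  8
  h  3  3  3  2  1  2  3  4  5  6  7
  q  4  4  4  3  2  2  3  4  5  6  7
  m  5  5  5  4  3  3  3  4  5  6  7
  i  6  6  6  5  4  3  4  4  5  6  7
  s  7  7  7  6  5  4  3  4  5  6  7
  c  8  8  8  7  6  5  4  3  4  5  6
  r  9  9  9  8  7  6  5  4  4  4  5
  a 10 10 10  9  8  7  6  5  5  5  4
The bottom-right entry gives D[10][10] = 4, so no sequence of fewer than 4 edits works. Backtracking through the table gives one optimal edit sequence (4 edits):
  kyhqmiscra → gkyhqmiscra (ins g @1)
  gkyhqmiscra → gkyhmiscra (del q @5)
  gkyhmiscra → gkyhiscra (del m @5)
  gkyhiscra → gkyhiscpra (ins p @8)
Edit distance = 4.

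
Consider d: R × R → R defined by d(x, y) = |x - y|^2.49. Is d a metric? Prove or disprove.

No. d(x,y) = |x-y|^2.49 fails the triangle inequality since p = 2.49 > 1. Counterexample: x = 5, y = 13, z = 16. d(x,z) = |5 - 16|^2.49 = 11^2.49 ≈ 391.803, but d(x,y) + d(y,z) = 8^2.49 + 3^2.49 ≈ 177.294 + 15.4181 = 192.7121. Since 391.803 > 192.7121, the triangle inequality is violated.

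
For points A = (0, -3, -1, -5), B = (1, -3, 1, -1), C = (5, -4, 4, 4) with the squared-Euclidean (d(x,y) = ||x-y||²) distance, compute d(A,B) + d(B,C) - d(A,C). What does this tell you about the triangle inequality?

d(A,B) = 1² + 0² + 2² + 4² = 21, d(B,C) = 4² + 1² + 3² + 5² = 51, d(A,C) = 5² + 1² + 5² + 9² = 132.
d(A,B) + d(B,C) - d(A,C) = 21 + 51 - 132 = 72 - 132 = -60. This is < 0, so the triangle inequality FAILS for these points (squared-Euclidean is not a metric).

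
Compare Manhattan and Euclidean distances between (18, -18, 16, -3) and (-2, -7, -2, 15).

L1 = |18 - (-2)| + |-18 - (-7)| + |16 - (-2)| + |-3 - 15| = 20 + 11 + 18 + 18 = 67
L2 = √(20² + 11² + 18² + 18²) = √1169 ≈ 34.1906
L1 ≥ L2 always (equality iff movement is along one axis); L1 > L2 here.
Ratio L1/L2 = 67/√1169 ≈ 1.9596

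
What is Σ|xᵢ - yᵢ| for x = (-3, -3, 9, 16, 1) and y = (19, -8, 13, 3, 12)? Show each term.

Σ|x_i - y_i| = |-3 - 19| + |-3 - (-8)| + |9 - 13| + |16 - 3| + |1 - 12| = 22 + 5 + 4 + 13 + 11 = 55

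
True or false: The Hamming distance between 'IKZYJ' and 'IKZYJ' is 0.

Differing positions: none. Hamming distance = 0, so the claim is true.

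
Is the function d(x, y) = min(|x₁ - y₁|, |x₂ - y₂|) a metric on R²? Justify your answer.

No. d fails identity of indiscernibles: take x = (5, 0) and y = (5, 7). Then d(x,y) = min(|5 - 5|, |0 - 7|) = min(0, 7) = 0, yet x ≠ y.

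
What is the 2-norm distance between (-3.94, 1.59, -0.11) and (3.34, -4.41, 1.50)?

(Σ|x_i - y_i|^2)^(1/2) = (|-3.94 - 3.34|^2 + |1.59 - (-4.41)|^2 + |-0.11 - 1.5|^2)^(1/2)
= (7.28^2 + 6^2 + 1.61^2)^(1/2) = (52.9984 + 36 + 2.5921)^(1/2) = (91.5905)^(1/2) ≈ 9.5703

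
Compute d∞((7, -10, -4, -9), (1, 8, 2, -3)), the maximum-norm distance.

max(|x_i - y_i|) = max(|7 - 1|, |-10 - 8|, |-4 - 2|, |-9 - (-3)|) = max(6, 18, 6, 6) = 18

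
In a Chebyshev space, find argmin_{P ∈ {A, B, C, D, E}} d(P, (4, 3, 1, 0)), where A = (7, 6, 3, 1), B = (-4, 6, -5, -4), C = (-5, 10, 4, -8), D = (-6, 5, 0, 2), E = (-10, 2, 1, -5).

Distances: d(A) = 3, d(B) = 8, d(C) = 9, d(D) = 10, d(E) = 14. Nearest: A = (7, 6, 3, 1) with distance 3.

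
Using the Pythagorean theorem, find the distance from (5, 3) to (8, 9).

√(Σ(x_i - y_i)²) = √((5 - 8)² + (3 - 9)²)
= √((-3)² + (-6)²) = √(9 + 36) = √45 ≈ 6.7082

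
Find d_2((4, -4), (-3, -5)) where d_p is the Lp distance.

(Σ|x_i - y_i|^2)^(1/2) = (|4 - (-3)|^2 + |-4 - (-5)|^2)^(1/2)
= (7^2 + 1^2)^(1/2) = (49 + 1)^(1/2) = (50)^(1/2) ≈ 7.0711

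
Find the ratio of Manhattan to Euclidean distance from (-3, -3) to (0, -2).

L1 = |-3 - 0| + |-3 - (-2)| = 3 + 1 = 4
L2 = √(3² + 1²) = √10 ≈ 3.1623
L1 ≥ L2 always (equality iff movement is along one axis); L1 > L2 here.
Ratio L1/L2 = 4/√10 ≈ 1.2649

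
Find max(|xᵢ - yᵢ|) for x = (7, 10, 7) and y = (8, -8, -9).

max(|x_i - y_i|) = max(|7 - 8|, |10 - (-8)|, |7 - (-9)|) = max(1, 18, 16) = 18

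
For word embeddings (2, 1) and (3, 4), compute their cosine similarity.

With u = (2, 1), v = (3, 4):
u·v = 2·3 + 1·4 = 6 + 4 = 10.
|u| = √(2² + 1²) = √5, |v| = √(3² + 4²) = √25, so |u||v| = √(5·25) = √125.
cos θ = (u·v)/(|u||v|) = 10/√125 ≈ 0.8944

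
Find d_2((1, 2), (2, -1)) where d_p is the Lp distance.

(Σ|x_i - y_i|^2)^(1/2) = (|1 - 2|^2 + |2 - (-1)|^2)^(1/2)
= (1^2 + 3^2)^(1/2) = (1 + 9)^(1/2) = (10)^(1/2) ≈ 3.1623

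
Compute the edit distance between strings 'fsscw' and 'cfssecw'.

Let D[i][j] be the edit distance between the first i characters of 'fsscw' and the first j characters of 'cfssecw', with D[i][0] = i, D[0][j] = j, and D[i][j] = D[i-1][j-1] if the characters match, else 1 + min(D[i-1][j], D[i][j-1], D[i-1][j-1]). Filling the table (rows: prefixes of 'fsscw', columns: prefixes of 'cfssecw'):
     ε  c  f  s  s  e  c  w
  ε  0  1  2  3  4  5  6  7
  f  1  1  1  2  3  4  5  6
  s  2  2  2  1  2  3  4  5
  s  3  3  3  2  1  2  3  4
  c  4  3  4  3  2  2  2  3
  w  5  4  4  4  3  3  3  2
The bottom-right entry gives D[5][7] = 2, so no sequence of fewer than 2 edits works. Backtracking through the table gives one optimal edit sequence (2 edits):
  fsscw → cfsscw (ins c @1)
  cfsscw → cfssecw (ins e @5)
Edit distance = 2.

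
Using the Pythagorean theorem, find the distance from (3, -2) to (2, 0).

√(Σ(x_i - y_i)²) = √((3 - 2)² + (-2 - 0)²)
= √(1² + (-2)²) = √(1 + 4) = √5 ≈ 2.2361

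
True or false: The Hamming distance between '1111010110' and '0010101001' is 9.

Differing positions: 1, 2, 4, 5, 6, 7, 8, 9, 10. Hamming distance = 9, so the claim is true.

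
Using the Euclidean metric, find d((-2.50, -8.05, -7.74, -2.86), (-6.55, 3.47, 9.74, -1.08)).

√(Σ(x_i - y_i)²) = √((-2.5 - (-6.55))² + (-8.05 - 3.47)² + (-7.74 - 9.74)² + (-2.86 - (-1.08))²)
= √(4.05² + (-11.52)² + (-17.48)² + (-1.78)²) = √(16.4025 + 132.7104 + 305.5504 + 3.1684) = √457.8317 ≈ 21.397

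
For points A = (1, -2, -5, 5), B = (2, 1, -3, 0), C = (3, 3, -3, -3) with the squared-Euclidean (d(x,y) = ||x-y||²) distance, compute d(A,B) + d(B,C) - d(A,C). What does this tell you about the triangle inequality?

d(A,B) = 1² + 3² + 2² + 5² = 39, d(B,C) = 1² + 2² + 0² + 3² = 14, d(A,C) = 2² + 5² + 2² + 8² = 97.
d(A,B) + d(B,C) - d(A,C) = 39 + 14 - 97 = 53 - 97 = -44. This is < 0, so the triangle inequality FAILS for these points (squared-Euclidean is not a metric).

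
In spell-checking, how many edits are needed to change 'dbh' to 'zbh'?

Let D[i][j] be the edit distance between the first i characters of 'dbh' and the first j characters of 'zbh', with D[i][0] = i, D[0][j] = j, and D[i][j] = D[i-1][j-1] if the characters match, else 1 + min(D[i-1][j], D[i][j-1], D[i-1][j-1]). Filling the table (rows: prefixes of 'dbh', columns: prefixes of 'zbh'):
     ε  z  b  h
  ε  0  1  2  3
  d  1  1  2  3
  b  2  2  1  2
  h  3  3  2  1
The bottom-right entry gives D[3][3] = 1, so no sequence of fewer than 1 edit works. Backtracking through the table gives one optimal edit sequence (1 edit):
  dbh → zbh (sub d→z @1)
Edit distance = 1.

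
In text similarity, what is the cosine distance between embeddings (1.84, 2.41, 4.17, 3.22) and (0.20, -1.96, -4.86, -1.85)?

With u = (1.84, 2.41, 4.17, 3.22), v = (0.20, -1.96, -4.86, -1.85):
u·v = 1.84·0.2 + 2.41·(-1.96) + 4.17·(-4.86) + 3.22·(-1.85) = 0.368 + (-4.7236) + (-20.2662) + (-5.957) = -30.5788.
|u| = √(1.84² + 2.41² + 4.17² + 3.22²) = √(3.3856 + 5.8081 + 17.3889 + 10.3684) = √36.951, |v| = √(0.2² + (-1.96)² + (-4.86)² + (-1.85)²) = √(0.04 + 3.8416 + 23.6196 + 3.4225) = √30.9237.
cos θ = (u·v)/(|u||v|) = -30.5788/(√36.951·√30.9237) ≈ -0.9046
Cosine distance = 1 - cos θ ≈ 1 - (-0.9046) = 1.9046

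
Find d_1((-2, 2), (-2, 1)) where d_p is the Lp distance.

Σ|x_i - y_i| = |-2 - (-2)| + |2 - 1| = 0 + 1 = 1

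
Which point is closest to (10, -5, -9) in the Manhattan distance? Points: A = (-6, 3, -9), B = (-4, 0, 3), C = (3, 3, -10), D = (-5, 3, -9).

Distances: d(A) = 24, d(B) = 31, d(C) = 16, d(D) = 23. Nearest: C = (3, 3, -10) with distance 16.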